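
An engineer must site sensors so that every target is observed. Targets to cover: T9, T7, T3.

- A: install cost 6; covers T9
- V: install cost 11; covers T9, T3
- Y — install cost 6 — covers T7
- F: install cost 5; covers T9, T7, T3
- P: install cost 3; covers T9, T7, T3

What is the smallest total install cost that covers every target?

P alone covers T9, T7, T3 — every target.
Total install cost: 3.
No cover costs less than 3.

3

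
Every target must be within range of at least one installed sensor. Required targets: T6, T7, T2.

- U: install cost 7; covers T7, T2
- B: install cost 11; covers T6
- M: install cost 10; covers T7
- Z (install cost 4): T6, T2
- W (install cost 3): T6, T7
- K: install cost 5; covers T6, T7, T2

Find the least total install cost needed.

5

This is an integer covering problem.
The greedy cost-per-new-target heuristic would pick W and Z for 7, but a cheaper cover exists.
K alone covers T6, T7, T2 — every target.
Total install cost: 5.
No cover costs less than 5.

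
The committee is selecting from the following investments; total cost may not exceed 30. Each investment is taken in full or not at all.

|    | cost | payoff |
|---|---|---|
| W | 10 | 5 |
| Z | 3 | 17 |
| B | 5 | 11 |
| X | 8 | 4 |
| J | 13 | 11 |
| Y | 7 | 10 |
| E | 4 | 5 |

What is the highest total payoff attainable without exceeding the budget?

Take Z, B, J, and Y: cost 3 + 5 + 13 + 7 = 28 ≤ 30, payoff 17 + 11 + 11 + 10 = 49.
No other feasible combination does better.

49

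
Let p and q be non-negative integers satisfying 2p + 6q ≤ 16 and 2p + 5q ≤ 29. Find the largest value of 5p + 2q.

40

(p,q)=(8,0): 2·8+6·0=16≤16, 2·8+5·0=16≤29, objective 40.
(p,q)=(7,0): 2·7+6·0=14≤16, 2·7+5·0=14≤29, objective 35.
The best lattice point is (8,0), giving 40.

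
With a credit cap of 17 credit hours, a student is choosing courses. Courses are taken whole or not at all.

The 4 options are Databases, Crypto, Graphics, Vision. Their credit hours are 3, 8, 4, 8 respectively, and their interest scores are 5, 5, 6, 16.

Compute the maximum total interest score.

27

Databases + Graphics + Vision: credit hours 3 + 4 + 8 = 15 ≤ 17, interest score 5 + 6 + 16 = 27.
Graphics + Vision: credit hours 4 + 8 = 12 ≤ 17, interest score 6 + 16 = 22.
Best is Databases, Graphics, and Vision with total interest score 27.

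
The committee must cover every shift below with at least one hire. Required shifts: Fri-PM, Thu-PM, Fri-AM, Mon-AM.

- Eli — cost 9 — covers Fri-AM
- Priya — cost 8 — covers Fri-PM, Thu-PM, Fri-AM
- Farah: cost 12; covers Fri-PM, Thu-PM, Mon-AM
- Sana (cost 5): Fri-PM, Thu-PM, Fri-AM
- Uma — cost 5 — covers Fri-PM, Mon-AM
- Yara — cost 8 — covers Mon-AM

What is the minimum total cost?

10

Choose Sana and Uma: together they cover Fri-PM, Thu-PM, Fri-AM, Mon-AM — every shift.
Total cost: 5 + 5 = 10.
No cover costs less than 10.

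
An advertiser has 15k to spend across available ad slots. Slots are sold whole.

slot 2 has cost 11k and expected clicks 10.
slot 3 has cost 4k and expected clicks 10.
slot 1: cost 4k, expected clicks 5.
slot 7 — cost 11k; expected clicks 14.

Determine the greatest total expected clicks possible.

This is a 0-1 knapsack instance.
slot 2 + slot 3: cost 11 + 4 = 15 ≤ 15, expected clicks 10 + 10 = 20.
slot 3 + slot 7: cost 4 + 11 = 15 ≤ 15, expected clicks 10 + 14 = 24.
Best is slot 3 and slot 7 with total expected clicks 24.

24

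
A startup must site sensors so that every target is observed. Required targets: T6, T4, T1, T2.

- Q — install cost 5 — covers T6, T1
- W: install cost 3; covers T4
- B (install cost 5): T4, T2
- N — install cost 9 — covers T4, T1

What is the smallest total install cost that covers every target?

Choose Q and B: together they cover T6, T4, T1, T2 — every target.
Total install cost: 5 + 5 = 10.
No cover costs less than 10.

10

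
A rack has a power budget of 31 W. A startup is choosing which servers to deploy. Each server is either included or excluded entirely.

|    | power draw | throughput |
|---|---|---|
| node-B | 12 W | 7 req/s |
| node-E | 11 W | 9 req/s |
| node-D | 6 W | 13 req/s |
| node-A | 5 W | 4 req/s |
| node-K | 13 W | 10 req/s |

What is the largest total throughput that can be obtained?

32

node-B + node-E + node-D: power draw 12 + 11 + 6 = 29 ≤ 31, throughput 7 + 9 + 13 = 29.
node-E + node-D + node-K: power draw 11 + 6 + 13 = 30 ≤ 31, throughput 9 + 13 + 10 = 32.
node-B + node-D + node-K: power draw 12 + 6 + 13 = 31 ≤ 31, throughput 7 + 13 + 10 = 30.
Best is node-E, node-D, and node-K with total throughput 32.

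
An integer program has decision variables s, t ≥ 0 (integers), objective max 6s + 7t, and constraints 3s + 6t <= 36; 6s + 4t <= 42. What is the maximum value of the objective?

52

Relaxing integrality, the LP optimum is 53.25 at (s,t) = (4.5, 3.75), which is not an integer point.
(s,t)=(4,4): 3·4+6·4=36≤36, 6·4+4·4=40≤42, objective 52.
(s,t)=(5,3): 3·5+6·3=33≤36, 6·5+4·3=42≤42, objective 51.
(s,t)=(3,4): 3·3+6·4=33≤36, 6·3+4·4=34≤42, objective 46.
No feasible integer point exceeds 52.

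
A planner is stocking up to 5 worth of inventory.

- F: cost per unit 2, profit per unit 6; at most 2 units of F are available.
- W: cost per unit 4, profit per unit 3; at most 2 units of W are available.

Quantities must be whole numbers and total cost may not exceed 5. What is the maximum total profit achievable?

12

1×F: cost 2 ≤ 5, profit 1·6 = 6.
2×F: cost 4 ≤ 5, profit 2·6 = 12.
Best is 12.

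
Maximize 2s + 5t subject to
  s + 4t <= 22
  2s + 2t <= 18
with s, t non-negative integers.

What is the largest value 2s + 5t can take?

30

The continuous relaxation peaks at (4.67, 4.33) with value 31.00; rounding to a feasible lattice point costs some objective.
(s,t)=(5,4) is feasible, giving 30.
(s,t)=(4,4) is feasible, giving 28.
Maximum is 30 at (s,t)=(5,4).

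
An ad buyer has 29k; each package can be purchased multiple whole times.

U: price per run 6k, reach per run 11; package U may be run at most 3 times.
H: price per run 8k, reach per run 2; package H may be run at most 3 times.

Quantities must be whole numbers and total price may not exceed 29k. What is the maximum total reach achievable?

35

This is a bounded integer knapsack.
3×U and 1×H: price 26 ≤ 29, reach 3·11 + 1·2 = 35.
3×U: price 18 ≤ 29, reach 3·11 = 33.
Best is 35.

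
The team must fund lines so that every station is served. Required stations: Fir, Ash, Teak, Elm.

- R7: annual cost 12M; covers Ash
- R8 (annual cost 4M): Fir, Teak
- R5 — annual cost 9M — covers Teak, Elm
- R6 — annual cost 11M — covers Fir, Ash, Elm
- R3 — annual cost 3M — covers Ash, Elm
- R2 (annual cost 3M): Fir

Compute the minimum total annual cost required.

Choose R8 and R3: together they cover Fir, Ash, Teak, Elm — every station.
Total annual cost: 4 + 3 = 7.
No cover costs less than 7.

7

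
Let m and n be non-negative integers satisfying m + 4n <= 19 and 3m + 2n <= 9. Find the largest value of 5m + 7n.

The continuous relaxation peaks at (0, 4.5) with value 31.50; rounding to a feasible lattice point costs some objective.
(m,n)=(0,4) is feasible, giving 28.
(m,n)=(1,3) is feasible, giving 26.
(m,n)=(0,3) is feasible, giving 21.
The best lattice point is (0,4), giving 28.

28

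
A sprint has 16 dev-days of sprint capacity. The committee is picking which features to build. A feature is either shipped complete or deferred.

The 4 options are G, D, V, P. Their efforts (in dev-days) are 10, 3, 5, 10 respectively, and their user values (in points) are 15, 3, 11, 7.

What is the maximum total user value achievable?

26

Allowing fractional choices, the relaxed optimum would be about 27.0, but features are indivisible.
G + D: effort 10 + 3 = 13 ≤ 16, user value 15 + 3 = 18.
V + P: effort 5 + 10 = 15 ≤ 16, user value 11 + 7 = 18.
G + V: effort 10 + 5 = 15 ≤ 16, user value 15 + 11 = 26.
Best is G and V with total user value 26.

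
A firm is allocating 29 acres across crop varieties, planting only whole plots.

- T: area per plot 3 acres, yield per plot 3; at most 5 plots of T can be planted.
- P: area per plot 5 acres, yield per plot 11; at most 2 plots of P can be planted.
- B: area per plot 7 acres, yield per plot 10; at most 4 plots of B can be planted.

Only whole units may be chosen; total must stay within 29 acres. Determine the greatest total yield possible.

P has the best ratio (11/5); taking only P gives at most 2×11 = 22 (stopped by the supply cap of 2).
Mixing does better — 1×T, 2×P, and 2×B: area 27 ≤ 29, yield 1·3 + 2·11 + 2·10 = 45.

45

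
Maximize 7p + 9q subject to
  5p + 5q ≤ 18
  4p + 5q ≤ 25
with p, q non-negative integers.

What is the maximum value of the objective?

27

The continuous relaxation peaks at (0, 3.6) with value 32.40; rounding to a feasible lattice point costs some objective.
(p,q)=(0,3): 5·0+5·3=15≤18, 4·0+5·3=15≤25, objective 27.
(p,q)=(1,2): 5·1+5·2=15≤18, 4·1+5·2=14≤25, objective 25.
Maximum is 27 at (p,q)=(0,3).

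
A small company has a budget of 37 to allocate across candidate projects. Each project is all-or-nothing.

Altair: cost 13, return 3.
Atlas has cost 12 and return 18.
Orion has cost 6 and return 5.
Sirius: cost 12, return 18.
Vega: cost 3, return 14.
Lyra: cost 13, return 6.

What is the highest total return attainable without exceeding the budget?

This is an integer program with binary decision variables.
Allowing fractional choices, the relaxed optimum would be about 56.8, but projects are indivisible.
Atlas + Orion + Sirius + Vega: cost 12 + 6 + 12 + 3 = 33 ≤ 37, return 18 + 5 + 18 + 14 = 55.
Atlas + Sirius + Vega: cost 12 + 12 + 3 = 27 ≤ 37, return 18 + 18 + 14 = 50.
Atlas + Orion + Vega + Lyra: cost 12 + 6 + 3 + 13 = 34 ≤ 37, return 18 + 5 + 14 + 6 = 43.
Best is Atlas, Orion, Sirius, and Vega with total return 55.

55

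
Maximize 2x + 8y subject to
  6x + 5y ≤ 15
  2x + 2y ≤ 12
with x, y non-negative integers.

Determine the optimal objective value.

24

(x,y)=(0,3) is feasible, giving 24.
(x,y)=(0,2) is feasible, giving 16.
Maximum is 24 at (x,y)=(0,3).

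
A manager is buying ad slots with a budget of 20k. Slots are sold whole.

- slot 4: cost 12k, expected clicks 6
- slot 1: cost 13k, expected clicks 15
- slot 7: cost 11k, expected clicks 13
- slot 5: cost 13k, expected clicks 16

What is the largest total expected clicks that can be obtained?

Treat it as a binary knapsack problem.
Take slot 5: cost 13 ≤ 20, expected clicks 16.
No other feasible combination does better.

16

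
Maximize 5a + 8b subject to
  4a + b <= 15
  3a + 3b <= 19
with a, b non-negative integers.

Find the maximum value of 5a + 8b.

The continuous relaxation peaks at (0, 6.33) with value 50.67; rounding to a feasible lattice point costs some objective.
(a,b)=(0,6): 4·0+1·6=6≤15, 3·0+3·6=18≤19, objective 48.
(a,b)=(1,5): 4·1+1·5=9≤15, 3·1+3·5=18≤19, objective 45.
(a,b)=(0,5): 4·0+1·5=5≤15, 3·0+3·5=15≤19, objective 40.
No feasible integer point exceeds 48.

48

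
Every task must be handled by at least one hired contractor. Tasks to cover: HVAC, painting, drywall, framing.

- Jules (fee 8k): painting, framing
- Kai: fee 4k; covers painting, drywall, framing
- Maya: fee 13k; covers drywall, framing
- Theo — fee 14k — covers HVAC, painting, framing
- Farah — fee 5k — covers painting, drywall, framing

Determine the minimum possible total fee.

18

This is a weighted set-cover instance.
Choose Kai and Theo: together they cover HVAC, painting, drywall, framing — every task.
Total fee: 4 + 14 = 18.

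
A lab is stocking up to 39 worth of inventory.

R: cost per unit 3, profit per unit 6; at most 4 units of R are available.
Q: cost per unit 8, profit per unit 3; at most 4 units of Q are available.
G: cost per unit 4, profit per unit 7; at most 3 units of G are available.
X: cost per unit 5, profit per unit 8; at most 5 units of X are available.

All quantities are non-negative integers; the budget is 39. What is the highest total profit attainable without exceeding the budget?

4×R, 3×G, and 3×X: cost 39 ≤ 39, profit 4·6 + 3·7 + 3·8 = 69.
2×R, 2×G, and 5×X: cost 39 ≤ 39, profit 2·6 + 2·7 + 5·8 = 66.
Best is 69.

69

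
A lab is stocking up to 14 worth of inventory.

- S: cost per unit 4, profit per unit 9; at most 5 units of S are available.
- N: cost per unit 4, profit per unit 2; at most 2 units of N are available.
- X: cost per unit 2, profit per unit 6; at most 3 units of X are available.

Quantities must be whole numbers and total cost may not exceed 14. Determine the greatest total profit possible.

36

This is a bounded integer knapsack.
X has the best ratio (6/2); taking only X gives at most 3×6 = 18 (stopped by the supply cap of 3).
Mixing does better — 2×S and 3×X: cost 14 ≤ 14, profit 2·9 + 3·6 = 36.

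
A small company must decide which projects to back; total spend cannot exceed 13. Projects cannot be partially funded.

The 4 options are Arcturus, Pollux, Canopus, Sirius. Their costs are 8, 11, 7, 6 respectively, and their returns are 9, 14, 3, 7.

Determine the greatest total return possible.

Take Pollux: cost 11 ≤ 13, return 14.
No other feasible combination does better.

14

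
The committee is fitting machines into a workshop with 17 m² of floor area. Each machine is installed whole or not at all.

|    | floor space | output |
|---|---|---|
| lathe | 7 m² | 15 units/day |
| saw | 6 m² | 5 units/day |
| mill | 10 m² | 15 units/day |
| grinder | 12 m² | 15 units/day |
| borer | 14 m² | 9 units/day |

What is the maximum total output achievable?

30

This is a 0-1 knapsack instance.
saw + mill: floor space 6 + 10 = 16 ≤ 17, output 5 + 15 = 20.
lathe + saw: floor space 7 + 6 = 13 ≤ 17, output 15 + 5 = 20.
lathe + mill: floor space 7 + 10 = 17 ≤ 17, output 15 + 15 = 30.
Best is lathe and mill with total output 30.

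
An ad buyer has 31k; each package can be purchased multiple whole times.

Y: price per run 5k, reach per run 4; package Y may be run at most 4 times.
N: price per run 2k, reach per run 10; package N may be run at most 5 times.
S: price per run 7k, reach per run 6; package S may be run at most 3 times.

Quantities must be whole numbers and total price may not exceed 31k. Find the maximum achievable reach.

68

This is a bounded integer knapsack.
N has the best ratio (10/2); taking only N gives at most 5×10 = 50 (stopped by the supply cap of 5).
Mixing does better — 5×N and 3×S: price 31 ≤ 31, reach 5·10 + 3·6 = 68.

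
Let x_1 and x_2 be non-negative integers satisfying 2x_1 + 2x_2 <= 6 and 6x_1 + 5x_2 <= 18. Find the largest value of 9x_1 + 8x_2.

(x_1,x_2)=(3,0) is feasible, giving 27.
(x_1,x_2)=(2,1) is feasible, giving 26.
(x_1,x_2)=(2,0) is feasible, giving 18.
Maximum is 27 at (x_1,x_2)=(3,0).

27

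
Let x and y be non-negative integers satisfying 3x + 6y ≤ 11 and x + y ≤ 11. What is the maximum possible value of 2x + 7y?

9

Relaxing integrality, the LP optimum is 12.83 at (x,y) = (0, 1.83), which is not an integer point.
(x,y)=(1,1): 3·1+6·1=9≤11, 1·1+1·1=2≤11, objective 9.
(x,y)=(0,1): 3·0+6·1=6≤11, 1·0+1·1=1≤11, objective 7.
(x,y)=(2,0): 3·2+6·0=6≤11, 1·2+1·0=2≤11, objective 4.
No feasible integer point exceeds 9.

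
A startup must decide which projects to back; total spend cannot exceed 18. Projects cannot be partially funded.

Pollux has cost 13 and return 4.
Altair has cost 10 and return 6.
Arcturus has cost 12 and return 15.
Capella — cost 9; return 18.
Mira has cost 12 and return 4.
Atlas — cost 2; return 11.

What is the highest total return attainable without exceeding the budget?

29

Allowing fractional choices, the relaxed optimum would be about 37.8, but projects are indivisible.
Capella + Atlas: cost 9 + 2 = 11 ≤ 18, return 18 + 11 = 29.
Capella: cost 9 ≤ 18, return 18.
Arcturus + Atlas: cost 12 + 2 = 14 ≤ 18, return 15 + 11 = 26.
Best is Capella and Atlas with total return 29.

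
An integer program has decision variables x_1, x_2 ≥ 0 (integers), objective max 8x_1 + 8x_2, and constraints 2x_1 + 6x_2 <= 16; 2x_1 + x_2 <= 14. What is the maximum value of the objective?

(x_1,x_2)=(7,0): 2·7+6·0=14≤16, 2·7+1·0=14≤14, objective 56.
(x_1,x_2)=(5,1): 2·5+6·1=16≤16, 2·5+1·1=11≤14, objective 48.
(x_1,x_2)=(6,0): 2·6+6·0=12≤16, 2·6+1·0=12≤14, objective 48.
Maximum is 56 at (x_1,x_2)=(7,0).

56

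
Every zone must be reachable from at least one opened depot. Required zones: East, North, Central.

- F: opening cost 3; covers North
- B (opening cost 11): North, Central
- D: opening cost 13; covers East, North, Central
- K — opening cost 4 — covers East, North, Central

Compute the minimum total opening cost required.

This is a weighted set-cover instance.
K alone covers East, North, Central — every zone.
Total opening cost: 4.
No cover costs less than 4.

4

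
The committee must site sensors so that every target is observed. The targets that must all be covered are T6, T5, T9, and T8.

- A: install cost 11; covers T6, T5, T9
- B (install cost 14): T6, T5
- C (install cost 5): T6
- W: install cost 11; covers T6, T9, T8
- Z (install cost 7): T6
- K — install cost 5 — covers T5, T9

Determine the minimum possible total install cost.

16

The greedy cost-per-new-target heuristic would pick K, C, and W for 21, but a cheaper cover exists.
Choose W and K: together they cover T6, T5, T9, T8 — every target.
Total install cost: 11 + 5 = 16.
No cover costs less than 16.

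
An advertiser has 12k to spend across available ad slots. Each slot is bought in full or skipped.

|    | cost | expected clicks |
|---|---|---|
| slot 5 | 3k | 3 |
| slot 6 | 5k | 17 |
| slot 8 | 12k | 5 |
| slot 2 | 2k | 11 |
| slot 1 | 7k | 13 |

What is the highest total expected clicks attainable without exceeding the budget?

slot 6 + slot 1: cost 5 + 7 = 12 ≤ 12, expected clicks 17 + 13 = 30.
slot 5 + slot 6 + slot 2: cost 3 + 5 + 2 = 10 ≤ 12, expected clicks 3 + 17 + 11 = 31.
Best is slot 5, slot 6, and slot 2 with total expected clicks 31.

31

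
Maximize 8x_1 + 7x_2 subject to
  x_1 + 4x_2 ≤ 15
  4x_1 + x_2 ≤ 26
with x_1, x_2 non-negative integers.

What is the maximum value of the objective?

Relaxing integrality, the LP optimum is 63.33 at (x_1,x_2) = (5.93, 2.27), which is not an integer point.
(x_1,x_2)=(6,2): 1·6+4·2=14≤15, 4·6+1·2=26≤26, objective 62.
(x_1,x_2)=(6,1): 1·6+4·1=10≤15, 4·6+1·1=25≤26, objective 55.
(x_1,x_2)=(5,2): 1·5+4·2=13≤15, 4·5+1·2=22≤26, objective 54.
Maximum is 62 at (x_1,x_2)=(6,2).

62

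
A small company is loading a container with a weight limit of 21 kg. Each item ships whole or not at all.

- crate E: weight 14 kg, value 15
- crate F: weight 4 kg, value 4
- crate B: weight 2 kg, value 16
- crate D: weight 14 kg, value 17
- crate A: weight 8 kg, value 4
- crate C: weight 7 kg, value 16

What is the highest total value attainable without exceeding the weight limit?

40

This is a 0-1 knapsack instance.
Allowing fractional choices, the relaxed optimum would be about 46.6, but items are indivisible.
crate F + crate B + crate A + crate C: weight 4 + 2 + 8 + 7 = 21 ≤ 21, value 4 + 16 + 4 + 16 = 40.
crate F + crate B + crate D: weight 4 + 2 + 14 = 20 ≤ 21, value 4 + 16 + 17 = 37.
crate F + crate B + crate C: weight 4 + 2 + 7 = 13 ≤ 21, value 4 + 16 + 16 = 36.
Best is crate F, crate B, crate A, and crate C with total value 40.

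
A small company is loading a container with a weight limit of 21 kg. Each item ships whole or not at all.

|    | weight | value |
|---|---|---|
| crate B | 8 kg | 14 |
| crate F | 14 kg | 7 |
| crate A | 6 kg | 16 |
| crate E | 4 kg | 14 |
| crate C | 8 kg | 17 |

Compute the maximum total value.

47

Allowing fractional choices, the relaxed optimum would be about 52.2, but items are indivisible.
crate B + crate E + crate C: weight 8 + 4 + 8 = 20 ≤ 21, value 14 + 14 + 17 = 45.
crate B + crate A + crate E: weight 8 + 6 + 4 = 18 ≤ 21, value 14 + 16 + 14 = 44.
crate A + crate E + crate C: weight 6 + 4 + 8 = 18 ≤ 21, value 16 + 14 + 17 = 47.
Best is crate A, crate E, and crate C with total value 47.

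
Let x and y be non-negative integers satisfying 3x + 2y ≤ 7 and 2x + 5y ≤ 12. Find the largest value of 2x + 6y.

The continuous relaxation peaks at (0, 2.4) with value 14.40; rounding to a feasible lattice point costs some objective.
(x,y)=(1,2): 3·1+2·2=7≤7, 2·1+5·2=12≤12, objective 14.
(x,y)=(0,2): 3·0+2·2=4≤7, 2·0+5·2=10≤12, objective 12.
Maximum is 14 at (x,y)=(1,2).

14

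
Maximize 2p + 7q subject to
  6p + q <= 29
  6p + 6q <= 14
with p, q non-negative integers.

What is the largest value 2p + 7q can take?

14

(p,q)=(0,2): 6·0+1·2=2≤29, 6·0+6·2=12≤14, objective 14.
(p,q)=(1,1): 6·1+1·1=7≤29, 6·1+6·1=12≤14, objective 9.
(p,q)=(0,1): 6·0+1·1=1≤29, 6·0+6·1=6≤14, objective 7.
Maximum is 14 at (p,q)=(0,2).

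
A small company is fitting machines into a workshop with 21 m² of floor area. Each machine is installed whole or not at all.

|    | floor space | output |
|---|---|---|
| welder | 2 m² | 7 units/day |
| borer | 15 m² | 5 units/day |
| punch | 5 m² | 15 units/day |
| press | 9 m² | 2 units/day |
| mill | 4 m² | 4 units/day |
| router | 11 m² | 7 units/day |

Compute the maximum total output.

Treat it as a binary knapsack problem.
Take welder, punch, and router: floor space 2 + 5 + 11 = 18 ≤ 21, output 7 + 15 + 7 = 29.
No other feasible combination does better.

29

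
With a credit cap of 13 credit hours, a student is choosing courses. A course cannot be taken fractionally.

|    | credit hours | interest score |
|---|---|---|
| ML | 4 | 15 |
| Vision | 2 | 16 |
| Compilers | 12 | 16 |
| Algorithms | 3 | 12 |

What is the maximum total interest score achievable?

Take ML, Vision, and Algorithms: credit hours 4 + 2 + 3 = 9 ≤ 13, interest score 15 + 16 + 12 = 43.
No other feasible combination does better.

43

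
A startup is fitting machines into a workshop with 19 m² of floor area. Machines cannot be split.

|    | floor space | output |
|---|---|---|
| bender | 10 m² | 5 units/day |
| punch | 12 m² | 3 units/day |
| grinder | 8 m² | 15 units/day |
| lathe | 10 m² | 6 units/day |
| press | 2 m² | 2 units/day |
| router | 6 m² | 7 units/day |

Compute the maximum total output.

24

Allowing fractional choices, the relaxed optimum would be about 25.8, but machines are indivisible.
grinder + press + router: floor space 8 + 2 + 6 = 16 ≤ 19, output 15 + 2 + 7 = 24.
grinder + lathe: floor space 8 + 10 = 18 ≤ 19, output 15 + 6 = 21.
grinder + router: floor space 8 + 6 = 14 ≤ 19, output 15 + 7 = 22.
Best is grinder, press, and router with total output 24.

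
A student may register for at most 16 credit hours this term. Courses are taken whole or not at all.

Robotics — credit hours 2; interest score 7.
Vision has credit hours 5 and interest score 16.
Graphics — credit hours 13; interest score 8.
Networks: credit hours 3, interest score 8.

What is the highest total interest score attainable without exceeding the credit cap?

31

Take Robotics, Vision, and Networks: credit hours 2 + 5 + 3 = 10 ≤ 16, interest score 7 + 16 + 8 = 31.
No other feasible combination does better.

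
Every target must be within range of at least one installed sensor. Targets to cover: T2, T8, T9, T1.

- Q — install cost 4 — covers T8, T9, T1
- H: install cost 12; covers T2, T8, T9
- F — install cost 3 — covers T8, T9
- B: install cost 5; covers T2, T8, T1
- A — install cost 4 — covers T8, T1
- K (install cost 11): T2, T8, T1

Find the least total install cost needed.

This is an integer covering problem.
The greedy cost-per-new-target heuristic would pick Q and B for 9, but a cheaper cover exists.
Choose F and B: together they cover T2, T8, T9, T1 — every target.
Total install cost: 3 + 5 = 8.
No cover costs less than 8.

8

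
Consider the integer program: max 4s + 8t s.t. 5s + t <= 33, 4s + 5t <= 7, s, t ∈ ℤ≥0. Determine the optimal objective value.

The continuous relaxation peaks at (0, 1.4) with value 11.20; rounding to a feasible lattice point costs some objective.
(s,t)=(0,1): 5·0+1·1=1≤33, 4·0+5·1=5≤7, objective 8.
(s,t)=(1,0): 5·1+1·0=5≤33, 4·1+5·0=4≤7, objective 4.
(s,t)=(0,0): 5·0+1·0=0≤33, 4·0+5·0=0≤7, objective 0.
No feasible integer point exceeds 8.

8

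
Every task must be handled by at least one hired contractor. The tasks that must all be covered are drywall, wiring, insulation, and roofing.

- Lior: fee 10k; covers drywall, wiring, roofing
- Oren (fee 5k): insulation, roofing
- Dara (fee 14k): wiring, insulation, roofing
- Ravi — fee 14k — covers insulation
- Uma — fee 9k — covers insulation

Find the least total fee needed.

Choose Lior and Oren: together they cover drywall, wiring, insulation, roofing — every task.
Total fee: 10 + 5 = 15.
No cover costs less than 15.

15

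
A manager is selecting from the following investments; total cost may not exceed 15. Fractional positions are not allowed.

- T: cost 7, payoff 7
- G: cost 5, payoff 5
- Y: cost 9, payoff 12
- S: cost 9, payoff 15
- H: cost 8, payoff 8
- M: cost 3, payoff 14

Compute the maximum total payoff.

29

This is a 0-1 knapsack instance.
Take S and M: cost 9 + 3 = 12 ≤ 15, payoff 15 + 14 = 29.
No other feasible combination does better.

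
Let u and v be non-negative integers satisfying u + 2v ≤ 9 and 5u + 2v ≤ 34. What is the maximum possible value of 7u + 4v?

46

Relaxing integrality, the LP optimum is 49.25 at (u,v) = (6.25, 1.38), which is not an integer point.
(u,v)=(6,1): 1·6+2·1=8≤9, 5·6+2·1=32≤34, objective 46.
(u,v)=(5,2): 1·5+2·2=9≤9, 5·5+2·2=29≤34, objective 43.
(u,v)=(6,0): 1·6+2·0=6≤9, 5·6+2·0=30≤34, objective 42.
(u,v)=(5,1): 1·5+2·1=7≤9, 5·5+2·1=27≤34, objective 39.
No feasible integer point exceeds 46.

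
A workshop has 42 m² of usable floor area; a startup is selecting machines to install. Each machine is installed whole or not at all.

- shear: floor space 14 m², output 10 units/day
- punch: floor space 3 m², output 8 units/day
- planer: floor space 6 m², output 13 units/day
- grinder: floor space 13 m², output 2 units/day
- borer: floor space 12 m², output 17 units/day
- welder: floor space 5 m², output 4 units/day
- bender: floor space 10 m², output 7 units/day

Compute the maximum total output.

punch + planer + borer + welder + bender: floor space 3 + 6 + 12 + 5 + 10 = 36 ≤ 42, output 8 + 13 + 17 + 4 + 7 = 49.
shear + punch + planer + borer: floor space 14 + 3 + 6 + 12 = 35 ≤ 42, output 10 + 8 + 13 + 17 = 48.
shear + punch + planer + borer + welder: floor space 14 + 3 + 6 + 12 + 5 = 40 ≤ 42, output 10 + 8 + 13 + 17 + 4 = 52.
Best is shear, punch, planer, borer, and welder with total output 52.

52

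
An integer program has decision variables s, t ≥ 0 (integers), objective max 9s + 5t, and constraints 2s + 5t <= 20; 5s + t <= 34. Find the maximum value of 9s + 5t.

(s,t)=(6,1) is feasible, giving 59.
(s,t)=(5,2) is feasible, giving 55.
(s,t)=(6,0) is feasible, giving 54.
No feasible integer point exceeds 59.

59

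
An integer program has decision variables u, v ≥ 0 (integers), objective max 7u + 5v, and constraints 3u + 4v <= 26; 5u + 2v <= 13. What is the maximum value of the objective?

(u,v)=(0,6): 3·0+4·6=24≤26, 5·0+2·6=12≤13, objective 30.
(u,v)=(0,5): 3·0+4·5=20≤26, 5·0+2·5=10≤13, objective 25.
Maximum is 30 at (u,v)=(0,6).

30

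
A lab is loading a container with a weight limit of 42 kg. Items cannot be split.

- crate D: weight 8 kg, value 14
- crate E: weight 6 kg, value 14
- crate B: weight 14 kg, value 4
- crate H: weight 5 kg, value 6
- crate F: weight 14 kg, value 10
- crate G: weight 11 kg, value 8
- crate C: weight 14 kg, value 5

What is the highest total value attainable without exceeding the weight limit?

46

Take crate D, crate E, crate F, and crate G: weight 8 + 6 + 14 + 11 = 39 ≤ 42, value 14 + 14 + 10 + 8 = 46.
No other feasible combination does better.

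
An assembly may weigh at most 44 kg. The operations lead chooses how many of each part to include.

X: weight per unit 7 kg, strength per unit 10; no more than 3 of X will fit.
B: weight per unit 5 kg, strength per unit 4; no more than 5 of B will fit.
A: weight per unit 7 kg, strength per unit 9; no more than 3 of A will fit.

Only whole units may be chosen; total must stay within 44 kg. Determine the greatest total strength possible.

57

This is a bounded integer knapsack.
Take 3×X and 3×A: weight 42 ≤ 44, strength 3·10 + 3·9 = 57.
X has the best ratio (10/7) and is taken to its limit of 3; remaining capacity is filled optimally with the others.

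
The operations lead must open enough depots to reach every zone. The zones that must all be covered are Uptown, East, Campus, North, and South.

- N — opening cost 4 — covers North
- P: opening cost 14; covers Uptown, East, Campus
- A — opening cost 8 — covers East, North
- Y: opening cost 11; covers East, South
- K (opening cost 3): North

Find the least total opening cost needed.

This is a weighted set-cover instance.
Choose P, Y, and K: together they cover Uptown, East, Campus, North, South — every zone.
Total opening cost: 14 + 11 + 3 = 28.

28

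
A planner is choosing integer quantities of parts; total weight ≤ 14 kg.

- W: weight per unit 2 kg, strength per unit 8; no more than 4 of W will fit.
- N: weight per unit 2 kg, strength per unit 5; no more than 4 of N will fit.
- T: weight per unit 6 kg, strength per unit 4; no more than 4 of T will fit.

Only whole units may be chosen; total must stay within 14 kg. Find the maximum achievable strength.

47

This is a bounded integer knapsack.
W has the best ratio (8/2); taking only W gives at most 4×8 = 32 (stopped by the supply cap of 4).
Mixing does better — 4×W and 3×N: weight 14 ≤ 14, strength 4·8 + 3·5 = 47.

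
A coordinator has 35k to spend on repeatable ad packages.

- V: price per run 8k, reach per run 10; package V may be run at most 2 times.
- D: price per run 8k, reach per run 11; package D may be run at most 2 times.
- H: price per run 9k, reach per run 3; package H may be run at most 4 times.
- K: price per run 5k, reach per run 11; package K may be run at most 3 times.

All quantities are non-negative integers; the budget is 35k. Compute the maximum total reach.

K has the best ratio (11/5); taking only K gives at most 3×11 = 33 (stopped by the supply cap of 3).
Mixing does better — 2×D and 3×K: price 31 ≤ 35, reach 2·11 + 3·11 = 55.

55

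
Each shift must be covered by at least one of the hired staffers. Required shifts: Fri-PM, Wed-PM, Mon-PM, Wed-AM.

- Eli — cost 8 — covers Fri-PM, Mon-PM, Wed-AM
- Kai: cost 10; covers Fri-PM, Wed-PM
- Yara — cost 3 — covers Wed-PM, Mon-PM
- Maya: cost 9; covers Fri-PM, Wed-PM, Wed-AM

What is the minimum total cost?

Choose Eli and Yara: together they cover Fri-PM, Wed-PM, Mon-PM, Wed-AM — every shift.
Total cost: 8 + 3 = 11.
No cover costs less than 11.

11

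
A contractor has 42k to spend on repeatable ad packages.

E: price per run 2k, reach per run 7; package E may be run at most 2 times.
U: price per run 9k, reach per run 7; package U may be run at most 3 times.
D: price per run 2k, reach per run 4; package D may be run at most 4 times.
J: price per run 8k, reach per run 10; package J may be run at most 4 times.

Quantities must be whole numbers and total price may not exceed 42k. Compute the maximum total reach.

66

Take 2×E, 3×D, and 4×J: price 42 ≤ 42, reach 2·7 + 3·4 + 4·10 = 66.
E has the best ratio (7/2) and is taken to its limit of 2; remaining capacity is filled optimally with the others.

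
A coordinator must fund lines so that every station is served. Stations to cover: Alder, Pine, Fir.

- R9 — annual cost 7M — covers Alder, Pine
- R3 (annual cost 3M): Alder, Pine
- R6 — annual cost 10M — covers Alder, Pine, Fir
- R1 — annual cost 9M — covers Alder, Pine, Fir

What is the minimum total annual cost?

9

This is an integer covering problem.
The greedy cost-per-new-station heuristic would pick R3 and R1 for 12, but a cheaper cover exists.
R1 alone covers Alder, Pine, Fir — every station.
Total annual cost: 9.
No cover costs less than 9.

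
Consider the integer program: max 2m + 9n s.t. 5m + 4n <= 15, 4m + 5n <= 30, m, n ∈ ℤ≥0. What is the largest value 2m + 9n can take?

(m,n)=(0,3): 5·0+4·3=12≤15, 4·0+5·3=15≤30, objective 27.
(m,n)=(1,2): 5·1+4·2=13≤15, 4·1+5·2=14≤30, objective 20.
(m,n)=(0,2): 5·0+4·2=8≤15, 4·0+5·2=10≤30, objective 18.
Maximum is 27 at (m,n)=(0,3).

27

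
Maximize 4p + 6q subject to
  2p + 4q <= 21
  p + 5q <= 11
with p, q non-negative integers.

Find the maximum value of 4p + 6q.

Relaxing integrality, the LP optimum is 42.00 at (p,q) = (10.5, 0), which is not an integer point.
(p,q)=(10,0) is feasible, giving 40.
(p,q)=(9,0) is feasible, giving 36.
No feasible integer point exceeds 40.

40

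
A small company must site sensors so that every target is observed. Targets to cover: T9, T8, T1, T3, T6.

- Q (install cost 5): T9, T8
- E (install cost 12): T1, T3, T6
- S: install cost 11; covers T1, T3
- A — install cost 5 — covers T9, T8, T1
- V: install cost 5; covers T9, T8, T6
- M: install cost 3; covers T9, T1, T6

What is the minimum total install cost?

This is an integer covering problem.
The greedy cost-per-new-target heuristic would pick M, Q, and S for 19, but a cheaper cover exists.
Choose S and V: together they cover T9, T8, T1, T3, T6 — every target.
Total install cost: 11 + 5 = 16.
No cover costs less than 16.

16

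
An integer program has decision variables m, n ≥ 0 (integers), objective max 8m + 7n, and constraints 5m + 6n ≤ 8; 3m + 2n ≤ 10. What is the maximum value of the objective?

Relaxing integrality, the LP optimum is 12.80 at (m,n) = (1.6, 0), which is not an integer point.
(m,n)=(1,0) is feasible, giving 8.
(m,n)=(0,1) is feasible, giving 7.
(m,n)=(0,0) is feasible, giving 0.
No feasible integer point exceeds 8.

8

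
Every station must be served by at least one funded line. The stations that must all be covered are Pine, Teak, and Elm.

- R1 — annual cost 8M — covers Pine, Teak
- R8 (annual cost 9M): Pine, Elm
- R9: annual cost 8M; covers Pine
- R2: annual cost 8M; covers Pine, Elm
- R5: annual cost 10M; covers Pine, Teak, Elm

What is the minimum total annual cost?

R5 alone covers Pine, Teak, Elm — every station.
Total annual cost: 10.

10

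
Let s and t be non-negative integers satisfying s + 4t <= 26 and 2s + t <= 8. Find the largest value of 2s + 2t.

(s,t)=(1,6) is feasible, giving 14.
(s,t)=(1,5) is feasible, giving 12.
(s,t)=(0,6) is feasible, giving 12.
(s,t)=(0,5) is feasible, giving 10.
Maximum is 14 at (s,t)=(1,6).

14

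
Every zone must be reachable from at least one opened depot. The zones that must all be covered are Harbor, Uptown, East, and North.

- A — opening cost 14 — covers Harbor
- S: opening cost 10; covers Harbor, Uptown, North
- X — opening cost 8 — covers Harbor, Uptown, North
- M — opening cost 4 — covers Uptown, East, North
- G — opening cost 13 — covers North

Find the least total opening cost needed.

Choose X and M: together they cover Harbor, Uptown, East, North — every zone.
Total opening cost: 8 + 4 = 12.

12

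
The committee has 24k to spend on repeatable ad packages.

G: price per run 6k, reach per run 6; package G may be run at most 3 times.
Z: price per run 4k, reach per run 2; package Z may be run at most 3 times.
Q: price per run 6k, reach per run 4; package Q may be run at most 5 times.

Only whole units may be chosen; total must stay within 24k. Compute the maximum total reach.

G has the best ratio (6/6); taking only G gives at most 3×6 = 18 (stopped by the supply cap of 3).
Mixing does better — 3×G and 1×Q: price 24 ≤ 24, reach 3·6 + 1·4 = 22.

22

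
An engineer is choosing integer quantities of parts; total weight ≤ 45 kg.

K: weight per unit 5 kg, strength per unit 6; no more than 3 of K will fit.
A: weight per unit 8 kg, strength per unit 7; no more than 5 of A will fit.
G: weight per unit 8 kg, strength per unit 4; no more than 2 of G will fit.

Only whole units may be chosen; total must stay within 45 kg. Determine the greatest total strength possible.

This is a bounded integer knapsack.
2×K and 4×A: weight 42 ≤ 45, strength 2·6 + 4·7 = 40.
1×K and 5×A: weight 45 ≤ 45, strength 1·6 + 5·7 = 41.
Best is 41.

41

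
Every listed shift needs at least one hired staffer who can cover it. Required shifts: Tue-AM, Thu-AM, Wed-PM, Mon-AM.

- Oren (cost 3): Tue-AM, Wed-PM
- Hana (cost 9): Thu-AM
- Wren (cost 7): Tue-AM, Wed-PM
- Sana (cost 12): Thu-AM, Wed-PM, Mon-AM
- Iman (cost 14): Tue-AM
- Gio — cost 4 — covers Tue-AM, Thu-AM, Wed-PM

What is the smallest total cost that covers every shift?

Choose Oren and Sana: together they cover Tue-AM, Thu-AM, Wed-PM, Mon-AM — every shift.
Total cost: 3 + 12 = 15.

15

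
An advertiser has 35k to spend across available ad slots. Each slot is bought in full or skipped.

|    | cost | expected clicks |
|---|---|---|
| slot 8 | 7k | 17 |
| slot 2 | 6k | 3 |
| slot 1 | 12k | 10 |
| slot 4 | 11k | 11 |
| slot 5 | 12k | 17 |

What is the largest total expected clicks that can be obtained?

slot 8 + slot 4 + slot 5: cost 7 + 11 + 12 = 30 ≤ 35, expected clicks 17 + 11 + 17 = 45.
slot 8 + slot 1 + slot 5: cost 7 + 12 + 12 = 31 ≤ 35, expected clicks 17 + 10 + 17 = 44.
Best is slot 8, slot 4, and slot 5 with total expected clicks 45.

45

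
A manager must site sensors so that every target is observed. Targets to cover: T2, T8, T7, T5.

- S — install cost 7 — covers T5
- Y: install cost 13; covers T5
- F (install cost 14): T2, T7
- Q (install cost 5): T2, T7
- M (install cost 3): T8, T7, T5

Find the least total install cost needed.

8

Choose Q and M: together they cover T2, T8, T7, T5 — every target.
Total install cost: 5 + 3 = 8.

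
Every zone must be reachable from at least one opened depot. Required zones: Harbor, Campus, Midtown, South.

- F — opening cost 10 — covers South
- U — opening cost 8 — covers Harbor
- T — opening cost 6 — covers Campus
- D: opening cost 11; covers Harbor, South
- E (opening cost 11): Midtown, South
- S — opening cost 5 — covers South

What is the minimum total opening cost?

The greedy cost-per-new-zone heuristic would pick S, T, U, and E for 30, but a cheaper cover exists.
Choose U, T, and E: together they cover Harbor, Campus, Midtown, South — every zone.
Total opening cost: 8 + 6 + 11 = 25.
No cover costs less than 25.

25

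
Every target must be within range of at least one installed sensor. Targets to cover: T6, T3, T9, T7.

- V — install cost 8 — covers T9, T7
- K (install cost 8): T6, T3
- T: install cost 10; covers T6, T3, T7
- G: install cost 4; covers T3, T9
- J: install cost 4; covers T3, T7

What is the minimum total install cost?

The greedy cost-per-new-target heuristic would pick G, J, and K for 16, but a cheaper cover exists.
Choose T and G: together they cover T6, T3, T9, T7 — every target.
Total install cost: 10 + 4 = 14.
No cover costs less than 14.

14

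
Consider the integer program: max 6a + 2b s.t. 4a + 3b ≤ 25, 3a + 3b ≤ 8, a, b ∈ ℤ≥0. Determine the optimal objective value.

Relaxing integrality, the LP optimum is 16.00 at (a,b) = (2.67, 0), which is not an integer point.
(a,b)=(2,0): 4·2+3·0=8≤25, 3·2+3·0=6≤8, objective 12.
(a,b)=(1,1): 4·1+3·1=7≤25, 3·1+3·1=6≤8, objective 8.
(a,b)=(1,0): 4·1+3·0=4≤25, 3·1+3·0=3≤8, objective 6.
No feasible integer point exceeds 12.

12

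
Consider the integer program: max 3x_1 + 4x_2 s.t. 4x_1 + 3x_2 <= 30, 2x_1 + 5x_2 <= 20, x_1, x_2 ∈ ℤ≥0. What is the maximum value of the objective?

(x_1,x_2)=(5,2) is feasible, giving 23.
(x_1,x_2)=(6,1) is feasible, giving 22.
(x_1,x_2)=(7,0) is feasible, giving 21.
(x_1,x_2)=(4,2) is feasible, giving 20.
The best lattice point is (5,2), giving 23.

23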